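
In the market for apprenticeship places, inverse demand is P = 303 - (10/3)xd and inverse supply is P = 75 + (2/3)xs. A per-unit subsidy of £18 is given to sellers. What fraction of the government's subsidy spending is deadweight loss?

Pre-subsidy: 303 - (10/3)x = 75 + (2/3)x gives x* = 57 and P* = 113.
With the subsidy, sellers receive Ps = Pb + 18 for each unit, where Pb is the price buyers pay.
On the curves, Pb = 303 - (10/3)x and Ps = 75 + (2/3)x; the wedge Ps − Pb = 18 gives 75 + (2/3)x − (303 - (10/3)x) = 18, so x' = 61.5.
Then Pb = 303 − (10/3)·61.5 = 98 and Ps = 75 + (2/3)·61.5 = 116.
ΔCS = ½(57 + 61.5)(113 − 98) = 888.75; ΔPS = ½(57 + 61.5)(116 − 113) = 177.75.
Government spending = 18 × 61.5 = 1107.
DWL = ½ × 18 × (61.5 − 57) = 40.5; fraction = 40.5 / 1107 = 3/82.

DWL / government spending = 3/82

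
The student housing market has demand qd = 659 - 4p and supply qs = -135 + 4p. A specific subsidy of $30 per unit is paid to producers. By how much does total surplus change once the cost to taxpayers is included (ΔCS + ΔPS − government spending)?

Net change in total surplus = -$900

Pre-subsidy: 659 - 4p = -135 + 4p gives p* = 99.25, q* = 262.
With the subsidy, sellers receive ps = pb + 30 for each unit, where pb is the price buyers pay.
Supply in terms of pb becomes qs = -135 + 4(pb + 30) = -15 + 4pb. Setting this equal to demand: 659 - 4pb = -15 + 4pb, so pb = 84.25.
Sellers receive ps = 84.25 + 30 = 114.25; q' = 659 − 4·84.25 = 322.
ΔCS = ½(262 + 322)(99.25 − 84.25) = 4380; ΔPS = ½(262 + 322)(114.25 − 99.25) = 4380.
Government spending = 30 × 322 = 9660.
Net change = 4380 + 4380 − 9660 = -900. The loss equals the DWL triangle ½·30·60.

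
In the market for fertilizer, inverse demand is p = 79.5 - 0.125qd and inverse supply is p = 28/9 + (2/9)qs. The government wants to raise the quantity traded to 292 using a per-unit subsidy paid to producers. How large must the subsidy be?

Required subsidy s = 25 per unit

At q = 292, from the demand curve buyers pay pb = 79.5 − 0.125·292 = 43; from the supply curve sellers need ps = 28/9 + (2/9)·292 = 68.
The subsidy must fill the gap: s = ps − pb = 68 − 43 = 25.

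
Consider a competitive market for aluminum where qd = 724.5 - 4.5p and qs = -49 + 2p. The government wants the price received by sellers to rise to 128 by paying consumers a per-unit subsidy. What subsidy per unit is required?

At a seller price of 128, quantity supplied is -49 + 2·128 = 207.
Buyers absorb 207 only when they pay pb with 724.5 − 4.5·pb = 207, i.e. pb = 115.
s = ps − pb = 128 − 115 = 13.

Required subsidy s = 13 per unit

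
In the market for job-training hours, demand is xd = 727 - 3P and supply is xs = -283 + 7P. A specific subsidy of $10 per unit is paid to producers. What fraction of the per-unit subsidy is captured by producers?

Producer share = 0.3

Pre-subsidy: 727 - 3P = -283 + 7P gives P* = 101, x* = 424.
With the subsidy, sellers receive Ps = Pb + 10 for each unit, where Pb is the price buyers pay.
Supply in terms of Pb becomes xs = -283 + 7(Pb + 10) = -213 + 7Pb. Setting this equal to demand: 727 - 3Pb = -213 + 7Pb, so Pb = 94.
Sellers receive Ps = 94 + 10 = 104; x' = 727 − 3·94 = 445.
Buyers' price falls by P* − Pb = 101 − 94 = 7; sellers' price rises by Ps − P* = 104 − 101 = 3.
So producers capture 3/10 = 0.3 of each unit of subsidy.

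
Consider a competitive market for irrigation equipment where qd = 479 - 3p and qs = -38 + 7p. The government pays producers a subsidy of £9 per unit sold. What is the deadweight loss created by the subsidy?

Pre-subsidy: 479 - 3p = -38 + 7p gives p* = 51.7, q* = 323.9.
With the subsidy, sellers receive ps = pb + 9 for each unit, where pb is the price buyers pay.
Supply in terms of pb becomes qs = -38 + 7(pb + 9) = 25 + 7pb. Setting this equal to demand: 479 - 3pb = 25 + 7pb, so pb = 45.4.
Sellers receive ps = 45.4 + 9 = 54.4; q' = 479 − 3·45.4 = 342.8.
The subsidy expands output by 342.8 − 323.9 = 18.9 past the efficient level; on those units the gap between marginal cost and willingness to pay runs from 0 up to 9.
DWL = ½ × 9 × 18.9 = 85.05.

Deadweight loss = £85.05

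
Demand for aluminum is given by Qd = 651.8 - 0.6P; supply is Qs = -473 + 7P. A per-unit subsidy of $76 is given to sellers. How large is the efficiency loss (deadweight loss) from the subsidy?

Pre-subsidy: 651.8 - 0.6P = -473 + 7P gives P* = 148, Q* = 563.
With the subsidy, sellers receive Ps = Pb + 76 for each unit, where Pb is the price buyers pay.
Supply in terms of Pb becomes Qs = -473 + 7(Pb + 76) = 59 + 7Pb. Setting this equal to demand: 651.8 - 0.6Pb = 59 + 7Pb, so Pb = 78.
Sellers receive Ps = 78 + 76 = 154; Q' = 651.8 − 0.6·78 = 605.
The subsidy expands output by 605 − 563 = 42 past the efficient level; on those units the gap between marginal cost and willingness to pay runs from 0 up to 76.
DWL = ½ × 76 × 42 = 1596.

Deadweight loss = $1596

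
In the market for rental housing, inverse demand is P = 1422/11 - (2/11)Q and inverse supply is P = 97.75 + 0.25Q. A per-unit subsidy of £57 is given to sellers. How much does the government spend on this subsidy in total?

Pre-subsidy: 1422/11 - (2/11)Q = 97.75 + 0.25Q gives Q* = 73 and P* = 116.
With the subsidy, sellers receive Ps = Pb + 57 for each unit, where Pb is the price buyers pay.
On the curves, Pb = 1422/11 - (2/11)Q and Ps = 97.75 + 0.25Q; the wedge Ps − Pb = 57 gives 97.75 + 0.25Q − (1422/11 - (2/11)Q) = 57, so Q' = 205.
Then Pb = 1422/11 − (2/11)·205 = 92 and Ps = 97.75 + 0.25·205 = 149.
Government outlay = subsidy × quantity = 57 × 205 = 11685.

Government cost = £11685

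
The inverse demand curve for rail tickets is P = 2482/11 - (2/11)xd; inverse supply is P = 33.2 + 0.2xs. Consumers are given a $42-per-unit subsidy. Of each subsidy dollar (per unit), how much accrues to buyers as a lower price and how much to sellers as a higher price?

Buyers gain $20 per unit; sellers gain $22 per unit

Pre-subsidy: 2482/11 - (2/11)x = 33.2 + 0.2x gives x* = 504 and P* = 134.
With the rebate, buyers effectively pay Pb = Ps − 42, where Ps is the price sellers receive.
On the curves, Pb = 2482/11 - (2/11)x and Ps = 33.2 + 0.2x; the wedge Ps − Pb = 42 gives 33.2 + 0.2x − (2482/11 - (2/11)x) = 42, so x' = 614.
Then Pb = 2482/11 − (2/11)·614 = 114 and Ps = 33.2 + 0.2·614 = 156.
Buyers' price falls by P* − Pb = 134 − 114 = 20; sellers' price rises by Ps − P* = 156 − 134 = 22.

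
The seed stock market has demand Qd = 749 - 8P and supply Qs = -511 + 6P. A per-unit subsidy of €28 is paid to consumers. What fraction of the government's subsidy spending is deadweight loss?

DWL / government spending = 0.384

Pre-subsidy: 749 - 8P = -511 + 6P gives P* = 90, Q* = 29.
With the rebate, buyers effectively pay Pb = Ps − 28, where Ps is the price sellers receive.
Demand in terms of Ps becomes Qd = 749 − 8(Ps − 28) = 973 - 8Ps. Setting this equal to supply: 973 - 8Ps = -511 + 6Ps, so Ps = 106.
Buyers pay Pb = 106 − 28 = 78; Q' = -511 + 6·106 = 125.
ΔCS = ½(29 + 125)(90 − 78) = 924; ΔPS = ½(29 + 125)(106 − 90) = 1232.
Government spending = 28 × 125 = 3500.
DWL = ½ × 28 × (125 − 29) = 1344; fraction = 1344 / 3500 = 0.384.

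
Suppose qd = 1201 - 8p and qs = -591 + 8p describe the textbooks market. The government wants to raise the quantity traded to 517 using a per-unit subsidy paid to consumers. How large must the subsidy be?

At q = 517, invert demand for the buyer price: pb = (1201 − 517)/8 = 85.5; invert supply for the seller price: ps = (517 − (-591))/8 = 138.5.
The subsidy must fill the gap: s = ps − pb = 138.5 − 85.5 = 53.

Required subsidy s = 53 per unit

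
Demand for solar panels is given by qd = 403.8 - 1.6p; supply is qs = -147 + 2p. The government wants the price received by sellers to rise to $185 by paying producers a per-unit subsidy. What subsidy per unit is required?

At a seller price of 185, quantity supplied is -147 + 2·185 = 223.
Buyers absorb 223 only when they pay pb with 403.8 − 1.6·pb = 223, i.e. pb = 113.
s = ps − pb = 185 − 113 = 72.

Required subsidy s = $72 per unit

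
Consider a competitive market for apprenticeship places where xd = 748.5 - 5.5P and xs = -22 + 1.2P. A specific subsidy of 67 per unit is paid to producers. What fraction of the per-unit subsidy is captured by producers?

Producer share = 55/67

Pre-subsidy: 748.5 - 5.5P = -22 + 1.2P gives P* = 115, x* = 116.
With the subsidy, sellers receive Ps = Pb + 67 for each unit, where Pb is the price buyers pay.
Supply in terms of Pb becomes xs = -22 + 1.2(Pb + 67) = 58.4 + 1.2Pb. Setting this equal to demand: 748.5 - 5.5Pb = 58.4 + 1.2Pb, so Pb = 103.
Sellers receive Ps = 103 + 67 = 170; x' = 748.5 − 5.5·103 = 182.
Buyers' price falls by P* − Pb = 115 − 103 = 12; sellers' price rises by Ps − P* = 170 − 115 = 55.
So producers capture 55/67 = 55/67 of each unit of subsidy.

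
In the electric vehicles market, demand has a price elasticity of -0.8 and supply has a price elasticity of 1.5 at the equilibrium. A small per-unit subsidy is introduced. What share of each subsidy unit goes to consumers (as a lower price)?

Consumer share = 15/23

For a small subsidy around the equilibrium, the benefit split depends on the relative slopes, which at a point are proportional to the elasticities.
Buyer share = εs/(εs + |εd|) = 1.5/(1.5 + 0.8) = 15/23; seller share = |εd|/(εs + |εd|) = 8/23.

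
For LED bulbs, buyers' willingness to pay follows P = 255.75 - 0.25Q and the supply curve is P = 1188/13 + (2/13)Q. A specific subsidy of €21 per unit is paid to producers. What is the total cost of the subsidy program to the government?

Pre-subsidy: 255.75 - 0.25Q = 1188/13 + (2/13)Q gives Q* = 407 and P* = 154.
With the subsidy, sellers receive Ps = Pb + 21 for each unit, where Pb is the price buyers pay.
On the curves, Pb = 255.75 - 0.25Q and Ps = 1188/13 + (2/13)Q; the wedge Ps − Pb = 21 gives 1188/13 + (2/13)Q − (255.75 - 0.25Q) = 21, so Q' = 459.
Then Pb = 255.75 − 0.25·459 = 141 and Ps = 1188/13 + (2/13)·459 = 162.
Government outlay = subsidy × quantity = 21 × 459 = 9639.

Government cost = €9639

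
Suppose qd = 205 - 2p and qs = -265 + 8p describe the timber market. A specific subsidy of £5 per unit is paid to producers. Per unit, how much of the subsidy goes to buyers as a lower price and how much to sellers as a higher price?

Buyers gain £4 per unit; sellers gain £1 per unit

Pre-subsidy: 205 - 2p = -265 + 8p gives p* = 47, q* = 111.
With the subsidy, sellers receive ps = pb + 5 for each unit, where pb is the price buyers pay.
Supply in terms of pb becomes qs = -265 + 8(pb + 5) = -225 + 8pb. Setting this equal to demand: 205 - 2pb = -225 + 8pb, so pb = 43.
Sellers receive ps = 43 + 5 = 48; q' = 205 − 2·43 = 119.
Buyers' price falls by p* − pb = 47 − 43 = 4; sellers' price rises by ps − p* = 48 − 47 = 1.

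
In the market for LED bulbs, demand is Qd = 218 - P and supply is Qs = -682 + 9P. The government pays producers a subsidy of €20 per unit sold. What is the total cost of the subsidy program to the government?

Government cost = €2920

Pre-subsidy: 218 - P = -682 + 9P gives P* = 90, Q* = 128.
With the subsidy, sellers receive Ps = Pb + 20 for each unit, where Pb is the price buyers pay.
Supply in terms of Pb becomes Qs = -682 + 9(Pb + 20) = -502 + 9Pb. Setting this equal to demand: 218 - Pb = -502 + 9Pb, so Pb = 72.
Sellers receive Ps = 72 + 20 = 92; Q' = 218 − 1·72 = 146.
Government outlay = subsidy × quantity = 20 × 146 = 2920.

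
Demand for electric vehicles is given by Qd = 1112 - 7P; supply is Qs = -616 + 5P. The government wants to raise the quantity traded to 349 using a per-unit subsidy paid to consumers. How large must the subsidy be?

Required subsidy s = 84 per unit

At Q = 349, invert demand for the buyer price: Pb = (1112 − 349)/7 = 109; invert supply for the seller price: Ps = (349 − (-616))/5 = 193.
The subsidy must fill the gap: s = Ps − Pb = 193 − 109 = 84.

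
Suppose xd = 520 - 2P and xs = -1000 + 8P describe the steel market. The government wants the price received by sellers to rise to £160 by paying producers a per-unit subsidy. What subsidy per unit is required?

At a seller price of 160, quantity supplied is -1000 + 8·160 = 280.
Buyers absorb 280 only when they pay Pb with 520 − 2·Pb = 280, i.e. Pb = 120.
s = Ps − Pb = 160 − 120 = 40.

Required subsidy s = £40 per unit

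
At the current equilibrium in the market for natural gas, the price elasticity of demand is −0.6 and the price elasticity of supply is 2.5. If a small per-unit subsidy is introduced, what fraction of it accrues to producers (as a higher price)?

Producer share = 6/31

For a small subsidy around the equilibrium, the benefit split depends on the relative slopes, which at a point are proportional to the elasticities.
Buyer share = εs/(εs + |εd|) = 2.5/(2.5 + 0.6) = 25/31; seller share = |εd|/(εs + |εd|) = 6/31.
So producers capture 6/31 of the subsidy.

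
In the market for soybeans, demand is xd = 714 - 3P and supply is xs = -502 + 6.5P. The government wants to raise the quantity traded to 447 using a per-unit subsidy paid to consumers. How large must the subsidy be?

At x = 447, invert demand for the buyer price: Pb = (714 − 447)/3 = 89; invert supply for the seller price: Ps = (447 − (-502))/6.5 = 146.
The subsidy must fill the gap: s = Ps − Pb = 146 − 89 = 57.

Required subsidy s = 57 per unit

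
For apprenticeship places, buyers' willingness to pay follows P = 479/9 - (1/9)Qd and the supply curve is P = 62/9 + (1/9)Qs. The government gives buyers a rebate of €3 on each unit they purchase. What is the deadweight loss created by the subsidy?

Deadweight loss = €20.25

Pre-subsidy: 479/9 - (1/9)Q = 62/9 + (1/9)Q gives Q* = 208.5 and P* = 541/18.
With the rebate, buyers effectively pay Pb = Ps − 3, where Ps is the price sellers receive.
On the curves, Pb = 479/9 - (1/9)Q and Ps = 62/9 + (1/9)Q; the wedge Ps − Pb = 3 gives 62/9 + (1/9)Q − (479/9 - (1/9)Q) = 3, so Q' = 222.
Then Pb = 479/9 − (1/9)·222 = 257/9 and Ps = 62/9 + (1/9)·222 = 284/9.
The subsidy expands output by 222 − 208.5 = 13.5 past the efficient level; on those units the gap between marginal cost and willingness to pay runs from 0 up to 3.
DWL = ½ × 3 × 13.5 = 20.25.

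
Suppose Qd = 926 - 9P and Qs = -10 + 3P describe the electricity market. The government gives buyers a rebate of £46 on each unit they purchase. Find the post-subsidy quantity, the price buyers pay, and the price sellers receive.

Pre-subsidy: 926 - 9P = -10 + 3P gives P* = 78, Q* = 224.
With the rebate, buyers effectively pay Pb = Ps − 46, where Ps is the price sellers receive.
Demand in terms of Ps becomes Qd = 926 − 9(Ps − 46) = 1340 - 9Ps. Setting this equal to supply: 1340 - 9Ps = -10 + 3Ps, so Ps = 112.5.
Buyers pay Pb = 112.5 − 46 = 66.5; Q' = -10 + 3·112.5 = 327.5.

Q' = 327.5; buyers pay £66.5; sellers receive £112.5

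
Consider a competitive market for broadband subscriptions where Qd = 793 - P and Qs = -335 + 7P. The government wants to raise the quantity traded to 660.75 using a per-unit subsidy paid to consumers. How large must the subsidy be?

At Q = 660.75, invert demand for the buyer price: Pb = (793 − 660.75)/1 = 132.25; invert supply for the seller price: Ps = (660.75 − (-335))/7 = 142.25.
The subsidy must fill the gap: s = Ps − Pb = 142.25 − 132.25 = 10.

Required subsidy s = 10 per unit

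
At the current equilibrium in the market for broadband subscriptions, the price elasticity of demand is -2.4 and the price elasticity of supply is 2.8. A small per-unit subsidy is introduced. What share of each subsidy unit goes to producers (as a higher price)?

For a small subsidy around the equilibrium, the benefit split depends on the relative slopes, which at a point are proportional to the elasticities.
Buyer share = εs/(εs + |εd|) = 2.8/(2.8 + 2.4) = 7/13; seller share = |εd|/(εs + |εd|) = 6/13.
So producers capture 6/13 of the subsidy.

Producer share = 6/13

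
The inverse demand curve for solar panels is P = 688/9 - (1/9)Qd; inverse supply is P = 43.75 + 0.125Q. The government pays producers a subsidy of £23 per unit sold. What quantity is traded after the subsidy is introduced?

Q' = 4010/17

Pre-subsidy: 688/9 - (1/9)Q = 43.75 + 0.125Q gives Q* = 2354/17 and P* = 1038/17.
With the subsidy, sellers receive Ps = Pb + 23 for each unit, where Pb is the price buyers pay.
On the curves, Pb = 688/9 - (1/9)Q and Ps = 43.75 + 0.125Q; the wedge Ps − Pb = 23 gives 43.75 + 0.125Q − (688/9 - (1/9)Q) = 23, so Q' = 4010/17.
Then Pb = 688/9 − (1/9)·(4010/17) = 854/17 and Ps = 43.75 + 0.125·(4010/17) = 1245/17.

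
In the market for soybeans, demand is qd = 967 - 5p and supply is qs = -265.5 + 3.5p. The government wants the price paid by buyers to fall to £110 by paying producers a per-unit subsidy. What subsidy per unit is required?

Required subsidy s = £85 per unit

At a buyer price of 110, quantity demanded is 967 − 5·110 = 417.
Sellers supply 417 only when they receive ps with -265.5 + 3.5·ps = 417, i.e. ps = 195.
s = ps − pb = 195 − 110 = 85.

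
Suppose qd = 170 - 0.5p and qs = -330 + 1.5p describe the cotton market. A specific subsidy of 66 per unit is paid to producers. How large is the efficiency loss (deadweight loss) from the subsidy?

Deadweight loss = 816.75

Pre-subsidy: 170 - 0.5p = -330 + 1.5p gives p* = 250, q* = 45.
With the subsidy, sellers receive ps = pb + 66 for each unit, where pb is the price buyers pay.
Supply in terms of pb becomes qs = -330 + 1.5(pb + 66) = -231 + 1.5pb. Setting this equal to demand: 170 - 0.5pb = -231 + 1.5pb, so pb = 200.5.
Sellers receive ps = 200.5 + 66 = 266.5; q' = 170 − 0.5·200.5 = 69.75.
The subsidy expands output by 69.75 − 45 = 24.75 past the efficient level; on those units the gap between marginal cost and willingness to pay runs from 0 up to 66.
DWL = ½ × 66 × 24.75 = 816.75.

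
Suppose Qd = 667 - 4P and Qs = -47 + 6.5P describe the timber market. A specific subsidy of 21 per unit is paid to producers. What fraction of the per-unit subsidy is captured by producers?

Pre-subsidy: 667 - 4P = -47 + 6.5P gives P* = 68, Q* = 395.
With the subsidy, sellers receive Ps = Pb + 21 for each unit, where Pb is the price buyers pay.
Supply in terms of Pb becomes Qs = -47 + 6.5(Pb + 21) = 89.5 + 6.5Pb. Setting this equal to demand: 667 - 4Pb = 89.5 + 6.5Pb, so Pb = 55.
Sellers receive Ps = 55 + 21 = 76; Q' = 667 − 4·55 = 447.
Buyers' price falls by P* − Pb = 68 − 55 = 13; sellers' price rises by Ps − P* = 76 − 68 = 8.
So producers capture 8/21 = 8/21 of each unit of subsidy.

Producer share = 8/21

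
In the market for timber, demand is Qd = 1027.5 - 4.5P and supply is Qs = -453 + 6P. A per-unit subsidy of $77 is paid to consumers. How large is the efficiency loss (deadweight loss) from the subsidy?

Deadweight loss = $7623

Pre-subsidy: 1027.5 - 4.5P = -453 + 6P gives P* = 141, Q* = 393.
With the rebate, buyers effectively pay Pb = Ps − 77, where Ps is the price sellers receive.
Demand in terms of Ps becomes Qd = 1027.5 − 4.5(Ps − 77) = 1374 - 4.5Ps. Setting this equal to supply: 1374 - 4.5Ps = -453 + 6Ps, so Ps = 174.
Buyers pay Pb = 174 − 77 = 97; Q' = -453 + 6·174 = 591.
The subsidy expands output by 591 − 393 = 198 past the efficient level; on those units the gap between marginal cost and willingness to pay runs from 0 up to 77.
DWL = ½ × 77 × 198 = 7623.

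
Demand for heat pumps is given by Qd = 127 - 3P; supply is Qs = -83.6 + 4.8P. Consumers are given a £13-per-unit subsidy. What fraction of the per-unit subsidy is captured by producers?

Producer share = 5/13

Pre-subsidy: 127 - 3P = -83.6 + 4.8P gives P* = 27, Q* = 46.
With the rebate, buyers effectively pay Pb = Ps − 13, where Ps is the price sellers receive.
Demand in terms of Ps becomes Qd = 127 − 3(Ps − 13) = 166 - 3Ps. Setting this equal to supply: 166 - 3Ps = -83.6 + 4.8Ps, so Ps = 32.
Buyers pay Pb = 32 − 13 = 19; Q' = -83.6 + 4.8·32 = 70.
Buyers' price falls by P* − Pb = 27 − 19 = 8; sellers' price rises by Ps − P* = 32 − 27 = 5.
So producers capture 5/13 = 5/13 of each unit of subsidy.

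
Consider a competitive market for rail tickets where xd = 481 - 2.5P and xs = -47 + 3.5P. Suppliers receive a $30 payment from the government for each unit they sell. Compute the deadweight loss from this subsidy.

Deadweight loss = $656.25

Pre-subsidy: 481 - 2.5P = -47 + 3.5P gives P* = 88, x* = 261.
With the subsidy, sellers receive Ps = Pb + 30 for each unit, where Pb is the price buyers pay.
Supply in terms of Pb becomes xs = -47 + 3.5(Pb + 30) = 58 + 3.5Pb. Setting this equal to demand: 481 - 2.5Pb = 58 + 3.5Pb, so Pb = 70.5.
Sellers receive Ps = 70.5 + 30 = 100.5; x' = 481 − 2.5·70.5 = 304.75.
The subsidy expands output by 304.75 − 261 = 43.75 past the efficient level; on those units the gap between marginal cost and willingness to pay runs from 0 up to 30.
DWL = ½ × 30 × 43.75 = 656.25.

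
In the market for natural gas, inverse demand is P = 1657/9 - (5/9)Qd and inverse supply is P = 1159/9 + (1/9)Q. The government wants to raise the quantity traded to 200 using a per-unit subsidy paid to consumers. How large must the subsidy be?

Required subsidy s = 78 per unit

At Q = 200, from the demand curve buyers pay Pb = 1657/9 − (5/9)·200 = 73; from the supply curve sellers need Ps = 1159/9 + (1/9)·200 = 151.
The subsidy must fill the gap: s = Ps − Pb = 151 − 73 = 78.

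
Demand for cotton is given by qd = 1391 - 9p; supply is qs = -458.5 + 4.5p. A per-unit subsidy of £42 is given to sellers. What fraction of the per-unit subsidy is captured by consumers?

Pre-subsidy: 1391 - 9p = -458.5 + 4.5p gives p* = 137, q* = 158.
With the subsidy, sellers receive ps = pb + 42 for each unit, where pb is the price buyers pay.
Supply in terms of pb becomes qs = -458.5 + 4.5(pb + 42) = -269.5 + 4.5pb. Setting this equal to demand: 1391 - 9pb = -269.5 + 4.5pb, so pb = 123.
Sellers receive ps = 123 + 42 = 165; q' = 1391 − 9·123 = 284.
Buyers' price falls by p* − pb = 137 − 123 = 14; sellers' price rises by ps − p* = 165 − 137 = 28.
So consumers capture 14/42 = 1/3 of each unit of subsidy.

Consumer share = 1/3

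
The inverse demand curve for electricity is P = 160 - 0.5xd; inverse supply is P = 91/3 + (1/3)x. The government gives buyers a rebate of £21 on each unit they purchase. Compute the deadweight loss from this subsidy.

Pre-subsidy: 160 - 0.5x = 91/3 + (1/3)x gives x* = 155.6 and P* = 82.2.
With the rebate, buyers effectively pay Pb = Ps − 21, where Ps is the price sellers receive.
On the curves, Pb = 160 - 0.5x and Ps = 91/3 + (1/3)x; the wedge Ps − Pb = 21 gives 91/3 + (1/3)x − (160 - 0.5x) = 21, so x' = 180.8.
Then Pb = 160 − 0.5·180.8 = 69.6 and Ps = 91/3 + (1/3)·180.8 = 90.6.
The subsidy expands output by 180.8 − 155.6 = 25.2 past the efficient level; on those units the gap between marginal cost and willingness to pay runs from 0 up to 21.
DWL = ½ × 21 × 25.2 = 264.6.

Deadweight loss = £264.6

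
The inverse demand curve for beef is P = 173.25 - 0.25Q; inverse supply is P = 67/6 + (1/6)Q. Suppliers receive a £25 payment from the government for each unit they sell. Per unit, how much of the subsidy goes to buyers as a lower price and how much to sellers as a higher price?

Pre-subsidy: 173.25 - 0.25Q = 67/6 + (1/6)Q gives Q* = 389 and P* = 76.
With the subsidy, sellers receive Ps = Pb + 25 for each unit, where Pb is the price buyers pay.
On the curves, Pb = 173.25 - 0.25Q and Ps = 67/6 + (1/6)Q; the wedge Ps − Pb = 25 gives 67/6 + (1/6)Q − (173.25 - 0.25Q) = 25, so Q' = 449.
Then Pb = 173.25 − 0.25·449 = 61 and Ps = 67/6 + (1/6)·449 = 86.
Buyers' price falls by P* − Pb = 76 − 61 = 15; sellers' price rises by Ps − P* = 86 − 76 = 10.

Buyers gain £15 per unit; sellers gain £10 per unit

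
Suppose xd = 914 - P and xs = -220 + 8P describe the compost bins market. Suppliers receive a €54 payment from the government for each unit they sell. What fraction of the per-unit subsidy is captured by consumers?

Pre-subsidy: 914 - P = -220 + 8P gives P* = 126, x* = 788.
With the subsidy, sellers receive Ps = Pb + 54 for each unit, where Pb is the price buyers pay.
Supply in terms of Pb becomes xs = -220 + 8(Pb + 54) = 212 + 8Pb. Setting this equal to demand: 914 - Pb = 212 + 8Pb, so Pb = 78.
Sellers receive Ps = 78 + 54 = 132; x' = 914 − 1·78 = 836.
Buyers' price falls by P* − Pb = 126 − 78 = 48; sellers' price rises by Ps − P* = 132 − 126 = 6.
So consumers capture 48/54 = 8/9 of each unit of subsidy.

Consumer share = 8/9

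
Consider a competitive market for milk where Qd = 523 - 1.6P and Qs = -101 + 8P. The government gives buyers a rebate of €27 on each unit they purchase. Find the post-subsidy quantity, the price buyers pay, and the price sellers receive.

Pre-subsidy: 523 - 1.6P = -101 + 8P gives P* = 65, Q* = 419.
With the rebate, buyers effectively pay Pb = Ps − 27, where Ps is the price sellers receive.
Demand in terms of Ps becomes Qd = 523 − 1.6(Ps − 27) = 566.2 - 1.6Ps. Setting this equal to supply: 566.2 - 1.6Ps = -101 + 8Ps, so Ps = 69.5.
Buyers pay Pb = 69.5 − 27 = 42.5; Q' = -101 + 8·69.5 = 455.

Q' = 455; buyers pay €42.5; sellers receive €69.5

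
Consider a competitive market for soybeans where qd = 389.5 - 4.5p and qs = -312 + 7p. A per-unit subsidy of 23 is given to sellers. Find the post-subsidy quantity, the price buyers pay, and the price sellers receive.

q' = 178; buyers pay 47; sellers receive 70

Pre-subsidy: 389.5 - 4.5p = -312 + 7p gives p* = 61, q* = 115.
With the subsidy, sellers receive ps = pb + 23 for each unit, where pb is the price buyers pay.
Supply in terms of pb becomes qs = -312 + 7(pb + 23) = -151 + 7pb. Setting this equal to demand: 389.5 - 4.5pb = -151 + 7pb, so pb = 47.
Sellers receive ps = 47 + 23 = 70; q' = 389.5 − 4.5·47 = 178.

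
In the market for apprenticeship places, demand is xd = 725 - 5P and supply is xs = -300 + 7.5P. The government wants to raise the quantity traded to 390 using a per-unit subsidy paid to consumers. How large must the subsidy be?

Required subsidy s = 25 per unit

At x = 390, invert demand for the buyer price: Pb = (725 − 390)/5 = 67; invert supply for the seller price: Ps = (390 − (-300))/7.5 = 92.
The subsidy must fill the gap: s = Ps − Pb = 92 − 67 = 25.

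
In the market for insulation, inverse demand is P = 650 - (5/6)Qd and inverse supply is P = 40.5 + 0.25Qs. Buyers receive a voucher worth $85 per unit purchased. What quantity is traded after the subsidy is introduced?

Q' = 8334/13

Pre-subsidy: 650 - (5/6)Q = 40.5 + 0.25Q gives Q* = 7314/13 and P* = 2355/13.
With the rebate, buyers effectively pay Pb = Ps − 85, where Ps is the price sellers receive.
On the curves, Pb = 650 - (5/6)Q and Ps = 40.5 + 0.25Q; the wedge Ps − Pb = 85 gives 40.5 + 0.25Q − (650 - (5/6)Q) = 85, so Q' = 8334/13.
Then Pb = 650 − (5/6)·(8334/13) = 1505/13 and Ps = 40.5 + 0.25·(8334/13) = 2610/13.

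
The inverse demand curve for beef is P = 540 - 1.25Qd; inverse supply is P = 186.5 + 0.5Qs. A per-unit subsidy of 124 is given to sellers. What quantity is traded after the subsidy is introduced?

Q' = 1910/7

Pre-subsidy: 540 - 1.25Q = 186.5 + 0.5Q gives Q* = 202 and P* = 287.5.
With the subsidy, sellers receive Ps = Pb + 124 for each unit, where Pb is the price buyers pay.
On the curves, Pb = 540 - 1.25Q and Ps = 186.5 + 0.5Q; the wedge Ps − Pb = 124 gives 186.5 + 0.5Q − (540 - 1.25Q) = 124, so Q' = 1910/7.
Then Pb = 540 − 1.25·(1910/7) = 2785/14 and Ps = 186.5 + 0.5·(1910/7) = 4521/14.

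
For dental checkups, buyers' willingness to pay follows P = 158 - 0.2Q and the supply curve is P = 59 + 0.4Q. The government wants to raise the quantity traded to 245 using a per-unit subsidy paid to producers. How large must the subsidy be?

At Q = 245, from the demand curve buyers pay Pb = 158 − 0.2·245 = 109; from the supply curve sellers need Ps = 59 + 0.4·245 = 157.
The subsidy must fill the gap: s = Ps − Pb = 157 − 109 = 48.

Required subsidy s = 48 per unit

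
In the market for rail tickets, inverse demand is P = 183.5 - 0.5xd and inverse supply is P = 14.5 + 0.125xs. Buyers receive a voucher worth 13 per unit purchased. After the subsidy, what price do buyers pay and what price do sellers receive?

Buyers pay 37.9; sellers receive 50.9

Pre-subsidy: 183.5 - 0.5x = 14.5 + 0.125x gives x* = 270.4 and P* = 48.3.
With the rebate, buyers effectively pay Pb = Ps − 13, where Ps is the price sellers receive.
On the curves, Pb = 183.5 - 0.5x and Ps = 14.5 + 0.125x; the wedge Ps − Pb = 13 gives 14.5 + 0.125x − (183.5 - 0.5x) = 13, so x' = 291.2.
Then Pb = 183.5 − 0.5·291.2 = 37.9 and Ps = 14.5 + 0.125·291.2 = 50.9.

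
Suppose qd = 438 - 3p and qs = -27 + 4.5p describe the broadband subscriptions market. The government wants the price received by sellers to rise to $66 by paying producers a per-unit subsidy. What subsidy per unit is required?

At a seller price of 66, quantity supplied is -27 + 4.5·66 = 270.
Buyers absorb 270 only when they pay pb with 438 − 3·pb = 270, i.e. pb = 56.
s = ps − pb = 66 − 56 = 10.

Required subsidy s = $10 per unit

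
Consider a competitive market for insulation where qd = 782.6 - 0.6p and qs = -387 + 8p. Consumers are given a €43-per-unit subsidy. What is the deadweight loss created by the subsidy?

Pre-subsidy: 782.6 - 0.6p = -387 + 8p gives p* = 136, q* = 701.
With the rebate, buyers effectively pay pb = ps − 43, where ps is the price sellers receive.
Demand in terms of ps becomes qd = 782.6 − 0.6(ps − 43) = 808.4 - 0.6ps. Setting this equal to supply: 808.4 - 0.6ps = -387 + 8ps, so ps = 139.
Buyers pay pb = 139 − 43 = 96; q' = -387 + 8·139 = 725.
The subsidy expands output by 725 − 701 = 24 past the efficient level; on those units the gap between marginal cost and willingness to pay runs from 0 up to 43.
DWL = ½ × 43 × 24 = 516.

Deadweight loss = €516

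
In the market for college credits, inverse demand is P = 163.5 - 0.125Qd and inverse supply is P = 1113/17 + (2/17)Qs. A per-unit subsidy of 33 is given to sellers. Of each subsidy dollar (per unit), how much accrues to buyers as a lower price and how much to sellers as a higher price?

Pre-subsidy: 163.5 - 0.125Q = 1113/17 + (2/17)Q gives Q* = 404 and P* = 113.
With the subsidy, sellers receive Ps = Pb + 33 for each unit, where Pb is the price buyers pay.
On the curves, Pb = 163.5 - 0.125Q and Ps = 1113/17 + (2/17)Q; the wedge Ps − Pb = 33 gives 1113/17 + (2/17)Q − (163.5 - 0.125Q) = 33, so Q' = 540.
Then Pb = 163.5 − 0.125·540 = 96 and Ps = 1113/17 + (2/17)·540 = 129.
Buyers' price falls by P* − Pb = 113 − 96 = 17; sellers' price rises by Ps − P* = 129 − 113 = 16.

Buyers gain 17 per unit; sellers gain 16 per unit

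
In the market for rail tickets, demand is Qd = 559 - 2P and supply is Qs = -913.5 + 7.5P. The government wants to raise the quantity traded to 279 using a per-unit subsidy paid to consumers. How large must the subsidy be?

At Q = 279, invert demand for the buyer price: Pb = (559 − 279)/2 = 140; invert supply for the seller price: Ps = (279 − (-913.5))/7.5 = 159.
The subsidy must fill the gap: s = Ps − Pb = 159 − 140 = 19.

Required subsidy s = 19 per unit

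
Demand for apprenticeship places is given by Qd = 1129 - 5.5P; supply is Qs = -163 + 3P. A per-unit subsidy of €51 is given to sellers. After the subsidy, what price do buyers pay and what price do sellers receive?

Pre-subsidy: 1129 - 5.5P = -163 + 3P gives P* = 152, Q* = 293.
With the subsidy, sellers receive Ps = Pb + 51 for each unit, where Pb is the price buyers pay.
Supply in terms of Pb becomes Qs = -163 + 3(Pb + 51) = -10 + 3Pb. Setting this equal to demand: 1129 - 5.5Pb = -10 + 3Pb, so Pb = 134.
Sellers receive Ps = 134 + 51 = 185; Q' = 1129 − 5.5·134 = 392.

Buyers pay €134; sellers receive €185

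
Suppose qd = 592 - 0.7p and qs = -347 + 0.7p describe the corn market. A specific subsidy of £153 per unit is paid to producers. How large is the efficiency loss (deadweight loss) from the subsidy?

Pre-subsidy: 592 - 0.7p = -347 + 0.7p gives p* = 4695/7, q* = 122.5.
With the subsidy, sellers receive ps = pb + 153 for each unit, where pb is the price buyers pay.
Supply in terms of pb becomes qs = -347 + 0.7(pb + 153) = -239.9 + 0.7pb. Setting this equal to demand: 592 - 0.7pb = -239.9 + 0.7pb, so pb = 8319/14.
Sellers receive ps = 8319/14 + 153 = 10461/14; q' = 592 − 0.7·(8319/14) = 176.05.
The subsidy expands output by 176.05 − 122.5 = 53.55 past the efficient level; on those units the gap between marginal cost and willingness to pay runs from 0 up to 153.
DWL = ½ × 153 × 53.55 = 4096.575.

Deadweight loss = £4096.575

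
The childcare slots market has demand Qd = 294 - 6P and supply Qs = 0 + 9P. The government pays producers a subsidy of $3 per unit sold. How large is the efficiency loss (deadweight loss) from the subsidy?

Deadweight loss = $16.2

Pre-subsidy: 294 - 6P = 0 + 9P gives P* = 19.6, Q* = 176.4.
With the subsidy, sellers receive Ps = Pb + 3 for each unit, where Pb is the price buyers pay.
Supply in terms of Pb becomes Qs = 0 + 9(Pb + 3) = 27 + 9Pb. Setting this equal to demand: 294 - 6Pb = 27 + 9Pb, so Pb = 17.8.
Sellers receive Ps = 17.8 + 3 = 20.8; Q' = 294 − 6·17.8 = 187.2.
The subsidy expands output by 187.2 − 176.4 = 10.8 past the efficient level; on those units the gap between marginal cost and willingness to pay runs from 0 up to 3.
DWL = ½ × 3 × 10.8 = 16.2.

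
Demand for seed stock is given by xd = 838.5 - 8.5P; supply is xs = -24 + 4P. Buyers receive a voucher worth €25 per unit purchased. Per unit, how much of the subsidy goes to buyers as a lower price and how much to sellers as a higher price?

Pre-subsidy: 838.5 - 8.5P = -24 + 4P gives P* = 69, x* = 252.
With the rebate, buyers effectively pay Pb = Ps − 25, where Ps is the price sellers receive.
Demand in terms of Ps becomes xd = 838.5 − 8.5(Ps − 25) = 1051 - 8.5Ps. Setting this equal to supply: 1051 - 8.5Ps = -24 + 4Ps, so Ps = 86.
Buyers pay Pb = 86 − 25 = 61; x' = -24 + 4·86 = 320.
Buyers' price falls by P* − Pb = 69 − 61 = 8; sellers' price rises by Ps − P* = 86 − 69 = 17.

Buyers gain €8 per unit; sellers gain €17 per unit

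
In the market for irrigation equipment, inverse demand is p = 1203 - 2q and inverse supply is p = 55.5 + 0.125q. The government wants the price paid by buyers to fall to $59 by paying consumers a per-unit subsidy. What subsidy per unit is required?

At a buyer price of 59, quantity demanded is 601.5 − 0.5·59 = 572.
Sellers supply 572 only when they receive ps = 55.5 + 0.125·572 = 127.
s = ps − pb = 127 − 59 = 68.

Required subsidy s = $68 per unit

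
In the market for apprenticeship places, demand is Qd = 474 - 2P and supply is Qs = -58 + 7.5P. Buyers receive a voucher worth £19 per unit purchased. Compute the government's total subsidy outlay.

Government cost = £7448

Pre-subsidy: 474 - 2P = -58 + 7.5P gives P* = 56, Q* = 362.
With the rebate, buyers effectively pay Pb = Ps − 19, where Ps is the price sellers receive.
Demand in terms of Ps becomes Qd = 474 − 2(Ps − 19) = 512 - 2Ps. Setting this equal to supply: 512 - 2Ps = -58 + 7.5Ps, so Ps = 60.
Buyers pay Pb = 60 − 19 = 41; Q' = -58 + 7.5·60 = 392.
Government outlay = subsidy × quantity = 19 × 392 = 7448.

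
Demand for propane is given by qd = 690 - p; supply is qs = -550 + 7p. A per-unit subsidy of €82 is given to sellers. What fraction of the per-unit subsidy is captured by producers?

Producer share = 0.125

Pre-subsidy: 690 - p = -550 + 7p gives p* = 155, q* = 535.
With the subsidy, sellers receive ps = pb + 82 for each unit, where pb is the price buyers pay.
Supply in terms of pb becomes qs = -550 + 7(pb + 82) = 24 + 7pb. Setting this equal to demand: 690 - pb = 24 + 7pb, so pb = 83.25.
Sellers receive ps = 83.25 + 82 = 165.25; q' = 690 − 1·83.25 = 606.75.
Buyers' price falls by p* − pb = 155 − 83.25 = 71.75; sellers' price rises by ps − p* = 165.25 − 155 = 10.25.
So producers capture 10.25/82 = 0.125 of each unit of subsidy.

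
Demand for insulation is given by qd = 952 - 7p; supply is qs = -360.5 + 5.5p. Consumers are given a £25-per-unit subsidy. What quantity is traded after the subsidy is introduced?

Pre-subsidy: 952 - 7p = -360.5 + 5.5p gives p* = 105, q* = 217.
With the rebate, buyers effectively pay pb = ps − 25, where ps is the price sellers receive.
Demand in terms of ps becomes qd = 952 − 7(ps − 25) = 1127 - 7ps. Setting this equal to supply: 1127 - 7ps = -360.5 + 5.5ps, so ps = 119.
Buyers pay pb = 119 − 25 = 94; q' = -360.5 + 5.5·119 = 294.

q' = 294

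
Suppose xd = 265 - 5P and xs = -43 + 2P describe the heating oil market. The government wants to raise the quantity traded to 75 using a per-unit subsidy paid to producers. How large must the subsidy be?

At x = 75, invert demand for the buyer price: Pb = (265 − 75)/5 = 38; invert supply for the seller price: Ps = (75 − (-43))/2 = 59.
The subsidy must fill the gap: s = Ps − Pb = 59 − 38 = 21.

Required subsidy s = 21 per unit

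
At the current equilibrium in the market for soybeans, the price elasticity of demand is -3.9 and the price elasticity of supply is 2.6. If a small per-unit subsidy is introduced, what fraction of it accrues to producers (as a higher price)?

Producer share = 0.6

For a small subsidy around the equilibrium, the benefit split depends on the relative slopes, which at a point are proportional to the elasticities.
Buyer share = εs/(εs + |εd|) = 2.6/(2.6 + 3.9) = 0.4; seller share = |εd|/(εs + |εd|) = 0.6.
So producers capture 0.6 of the subsidy.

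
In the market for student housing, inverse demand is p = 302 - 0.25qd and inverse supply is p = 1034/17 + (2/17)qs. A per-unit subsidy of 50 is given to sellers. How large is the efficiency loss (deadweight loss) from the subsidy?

Pre-subsidy: 302 - 0.25q = 1034/17 + (2/17)q gives q* = 656 and p* = 138.
With the subsidy, sellers receive ps = pb + 50 for each unit, where pb is the price buyers pay.
On the curves, pb = 302 - 0.25q and ps = 1034/17 + (2/17)q; the wedge ps − pb = 50 gives 1034/17 + (2/17)q − (302 - 0.25q) = 50, so q' = 792.
Then pb = 302 − 0.25·792 = 104 and ps = 1034/17 + (2/17)·792 = 154.
The subsidy expands output by 792 − 656 = 136 past the efficient level; on those units the gap between marginal cost and willingness to pay runs from 0 up to 50.
DWL = ½ × 50 × 136 = 3400.

Deadweight loss = 3400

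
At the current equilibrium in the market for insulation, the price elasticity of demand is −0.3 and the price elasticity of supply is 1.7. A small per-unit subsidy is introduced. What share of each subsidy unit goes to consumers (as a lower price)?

Consumer share = 0.85

For a small subsidy around the equilibrium, the benefit split depends on the relative slopes, which at a point are proportional to the elasticities.
Buyer share = εs/(εs + |εd|) = 1.7/(1.7 + 0.3) = 0.85; seller share = |εd|/(εs + |εd|) = 0.15.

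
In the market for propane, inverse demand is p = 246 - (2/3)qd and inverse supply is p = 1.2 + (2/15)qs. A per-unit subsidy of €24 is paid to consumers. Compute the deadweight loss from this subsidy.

Pre-subsidy: 246 - (2/3)q = 1.2 + (2/15)q gives q* = 306 and p* = 42.
With the rebate, buyers effectively pay pb = ps − 24, where ps is the price sellers receive.
On the curves, pb = 246 - (2/3)q and ps = 1.2 + (2/15)q; the wedge ps − pb = 24 gives 1.2 + (2/15)q − (246 - (2/3)q) = 24, so q' = 336.
Then pb = 246 − (2/3)·336 = 22 and ps = 1.2 + (2/15)·336 = 46.
The subsidy expands output by 336 − 306 = 30 past the efficient level; on those units the gap between marginal cost and willingness to pay runs from 0 up to 24.
DWL = ½ × 24 × 30 = 360.

Deadweight loss = €360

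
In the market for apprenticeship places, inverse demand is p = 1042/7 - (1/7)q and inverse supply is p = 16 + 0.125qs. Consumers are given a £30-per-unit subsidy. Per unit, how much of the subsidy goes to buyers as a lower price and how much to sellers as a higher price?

Buyers gain £16 per unit; sellers gain £14 per unit

Pre-subsidy: 1042/7 - (1/7)q = 16 + 0.125q gives q* = 496 and p* = 78.
With the rebate, buyers effectively pay pb = ps − 30, where ps is the price sellers receive.
On the curves, pb = 1042/7 - (1/7)q and ps = 16 + 0.125q; the wedge ps − pb = 30 gives 16 + 0.125q − (1042/7 - (1/7)q) = 30, so q' = 608.
Then pb = 1042/7 − (1/7)·608 = 62 and ps = 16 + 0.125·608 = 92.
Buyers' price falls by p* − pb = 78 − 62 = 16; sellers' price rises by ps − p* = 92 − 78 = 14.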